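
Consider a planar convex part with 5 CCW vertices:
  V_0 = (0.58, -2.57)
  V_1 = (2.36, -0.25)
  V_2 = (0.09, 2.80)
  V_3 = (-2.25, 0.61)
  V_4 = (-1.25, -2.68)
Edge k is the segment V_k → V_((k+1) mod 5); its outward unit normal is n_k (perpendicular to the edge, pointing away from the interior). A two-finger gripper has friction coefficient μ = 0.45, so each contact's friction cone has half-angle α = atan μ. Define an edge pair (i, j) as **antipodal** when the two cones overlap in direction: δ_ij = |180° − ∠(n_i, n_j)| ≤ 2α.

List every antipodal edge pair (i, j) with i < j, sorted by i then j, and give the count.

α = atan 0.45 = 24.23°;  2α = 48.46°
n_0 = (+0.7934, -0.6087)
n_1 = (+0.8022, +0.5971)
n_2 = (-0.6833, +0.7301)
n_3 = (-0.9568, -0.2908)
n_4 = (+0.0600, -0.9982)
  (0,1): δ = 105.84°  ·
  (0,2): δ = 9.40°  ✓
  (0,3): δ = 54.40°  ·
  (0,4): δ = 130.94°  ·
  (1,2): δ = 83.56°  ·
  (1,3): δ = 19.75°  ✓
  (1,4): δ = 56.78°  ·
  (2,3): δ = 116.20°  ·
  (2,4): δ = 39.66°  ✓
  (3,4): δ = 103.47°  ·
antipodal pairs: 3

count = 3; pairs: (0,2), (1,3), (2,4)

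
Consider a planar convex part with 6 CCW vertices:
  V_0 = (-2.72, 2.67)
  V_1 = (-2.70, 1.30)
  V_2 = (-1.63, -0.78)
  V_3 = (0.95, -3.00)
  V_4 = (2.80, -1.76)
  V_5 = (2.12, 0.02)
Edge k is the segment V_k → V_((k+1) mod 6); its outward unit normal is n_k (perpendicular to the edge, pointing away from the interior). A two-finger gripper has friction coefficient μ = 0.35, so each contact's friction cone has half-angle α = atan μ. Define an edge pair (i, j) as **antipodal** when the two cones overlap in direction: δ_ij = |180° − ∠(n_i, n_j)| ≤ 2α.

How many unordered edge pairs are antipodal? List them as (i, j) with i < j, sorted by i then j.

α = atan 0.35 = 19.29°;  2α = 38.58°
n_0 = (-0.9999, -0.0146)
n_1 = (-0.8892, -0.4574)
n_2 = (-0.6522, -0.7580)
n_3 = (+0.5568, -0.8307)
n_4 = (+0.9342, +0.3569)
n_5 = (+0.4802, +0.8771)
  (0,1): δ = 153.61°  ·
  (0,2): δ = 131.55°  ·
  (0,3): δ = 57.00°  ·
  (0,4): δ = 20.07°  ✓
  (0,5): δ = 60.46°  ·
  (1,2): δ = 157.93°  ·
  (1,3): δ = 83.39°  ·
  (1,4): δ = 6.31°  ✓
  (1,5): δ = 34.08°  ✓
  (2,3): δ = 105.46°  ·
  (2,4): δ = 28.38°  ✓
  (2,5): δ = 12.01°  ✓
  (3,4): δ = 102.92°  ·
  (3,5): δ = 62.53°  ·
  (4,5): δ = 139.61°  ·
antipodal pairs: 5

count = 5; pairs: (0,4), (1,4), (1,5), (2,4), (2,5)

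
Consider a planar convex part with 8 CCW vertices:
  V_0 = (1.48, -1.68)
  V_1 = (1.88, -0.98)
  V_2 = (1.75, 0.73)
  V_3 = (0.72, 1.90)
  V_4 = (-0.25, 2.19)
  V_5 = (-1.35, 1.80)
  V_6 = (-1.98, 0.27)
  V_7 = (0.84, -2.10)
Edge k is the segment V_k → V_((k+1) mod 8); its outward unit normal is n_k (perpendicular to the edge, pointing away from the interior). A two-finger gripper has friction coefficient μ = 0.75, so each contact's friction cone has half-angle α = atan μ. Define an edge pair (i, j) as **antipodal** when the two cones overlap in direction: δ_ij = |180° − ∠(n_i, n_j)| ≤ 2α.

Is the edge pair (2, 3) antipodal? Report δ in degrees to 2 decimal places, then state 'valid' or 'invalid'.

α = atan 0.75 = 36.87°;  2α = 73.74°
edge 2: e_2 = (-1.03, +1.17);  n_2 = (+0.7506, +0.6608)
edge 3: e_3 = (-0.97, +0.29);  n_3 = (+0.2864, +0.9581)
∠(n_2, n_3) = 32.00°
δ = |180° − 32.00°| = 148.00°
148.00° > 2α = 73.74°  →  invalid

δ = 148.00°, invalid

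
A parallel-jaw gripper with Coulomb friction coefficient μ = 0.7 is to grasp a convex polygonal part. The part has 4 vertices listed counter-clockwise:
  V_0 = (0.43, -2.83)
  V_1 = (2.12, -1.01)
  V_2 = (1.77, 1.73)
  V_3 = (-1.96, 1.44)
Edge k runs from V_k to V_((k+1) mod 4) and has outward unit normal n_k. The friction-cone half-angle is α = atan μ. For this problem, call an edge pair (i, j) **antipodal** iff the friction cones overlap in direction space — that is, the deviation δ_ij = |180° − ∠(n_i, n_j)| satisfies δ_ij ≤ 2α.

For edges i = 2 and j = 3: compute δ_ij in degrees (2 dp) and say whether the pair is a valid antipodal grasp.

α = atan 0.7 = 34.99°;  2α = 69.98°
edge 2: e_2 = (-3.73, -0.29);  n_2 = (-0.0775, +0.9970)
edge 3: e_3 = (+2.39, -4.27);  n_3 = (-0.8726, -0.4884)
∠(n_2, n_3) = 114.79°
δ = |180° − 114.79°| = 65.21°
65.21° ≤ 2α = 69.98°  →  valid

δ = 65.21°, valid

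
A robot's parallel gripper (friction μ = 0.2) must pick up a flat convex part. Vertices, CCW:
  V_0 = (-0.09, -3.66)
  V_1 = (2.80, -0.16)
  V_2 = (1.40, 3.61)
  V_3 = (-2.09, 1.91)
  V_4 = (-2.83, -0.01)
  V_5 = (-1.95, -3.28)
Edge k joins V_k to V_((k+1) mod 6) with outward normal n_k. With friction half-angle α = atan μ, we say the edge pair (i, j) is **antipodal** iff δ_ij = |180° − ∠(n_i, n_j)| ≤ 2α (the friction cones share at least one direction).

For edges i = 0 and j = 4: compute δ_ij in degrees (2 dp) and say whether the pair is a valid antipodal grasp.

δ = 54.61°, invalid

α = atan 0.2 = 11.31°;  2α = 22.62°
edge 0: e_0 = (+2.89, +3.50);  n_0 = (+0.7711, -0.6367)
edge 4: e_4 = (+0.88, -3.27);  n_4 = (-0.9656, -0.2599)
∠(n_0, n_4) = 125.39°
δ = |180° − 125.39°| = 54.61°
54.61° > 2α = 22.62°  →  invalid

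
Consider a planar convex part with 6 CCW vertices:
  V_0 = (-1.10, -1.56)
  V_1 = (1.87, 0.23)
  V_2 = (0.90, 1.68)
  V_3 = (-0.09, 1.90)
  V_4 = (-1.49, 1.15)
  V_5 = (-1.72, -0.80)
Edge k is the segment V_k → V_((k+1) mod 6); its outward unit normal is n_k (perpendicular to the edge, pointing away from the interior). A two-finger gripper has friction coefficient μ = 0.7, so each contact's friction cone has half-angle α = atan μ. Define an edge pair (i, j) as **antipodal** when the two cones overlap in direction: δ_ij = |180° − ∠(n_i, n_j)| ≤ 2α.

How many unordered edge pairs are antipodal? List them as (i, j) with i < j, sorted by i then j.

α = atan 0.7 = 34.99°;  2α = 69.98°
n_0 = (+0.5162, -0.8565)
n_1 = (+0.8312, +0.5560)
n_2 = (+0.2169, +0.9762)
n_3 = (-0.4722, +0.8815)
n_4 = (-0.9931, +0.1171)
n_5 = (-0.7749, -0.6321)
  (0,1): δ = 87.30°  ·
  (0,2): δ = 43.61°  ✓
  (0,3): δ = 2.90°  ✓
  (0,4): δ = 52.20°  ✓
  (0,5): δ = 98.13°  ·
  (1,2): δ = 136.31°  ·
  (1,3): δ = 95.60°  ·
  (1,4): δ = 40.51°  ✓
  (1,5): δ = 5.43°  ✓
  (2,3): δ = 139.29°  ·
  (2,4): δ = 84.20°  ·
  (2,5): δ = 38.26°  ✓
  (3,4): δ = 124.91°  ·
  (3,5): δ = 78.97°  ·
  (4,5): δ = 134.07°  ·
antipodal pairs: 6

count = 6; pairs: (0,2), (0,3), (0,4), (1,4), (1,5), (2,5)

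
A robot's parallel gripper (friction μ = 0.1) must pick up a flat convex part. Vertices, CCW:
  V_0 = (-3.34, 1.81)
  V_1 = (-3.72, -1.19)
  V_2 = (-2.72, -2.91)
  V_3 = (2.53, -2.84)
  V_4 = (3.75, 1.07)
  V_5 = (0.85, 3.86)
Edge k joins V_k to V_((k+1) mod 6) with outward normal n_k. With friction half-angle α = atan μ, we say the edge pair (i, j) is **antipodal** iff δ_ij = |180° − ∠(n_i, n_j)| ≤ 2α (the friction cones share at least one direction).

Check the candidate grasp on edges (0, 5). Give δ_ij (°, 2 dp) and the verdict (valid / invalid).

δ = 123.29°, invalid

α = atan 0.1 = 5.71°;  2α = 11.42°
edge 0: e_0 = (-0.38, -3.00);  n_0 = (-0.9921, +0.1257)
edge 5: e_5 = (-4.19, -2.05);  n_5 = (-0.4395, +0.8983)
∠(n_0, n_5) = 56.71°
δ = |180° − 56.71°| = 123.29°
123.29° > 2α = 11.42°  →  invalid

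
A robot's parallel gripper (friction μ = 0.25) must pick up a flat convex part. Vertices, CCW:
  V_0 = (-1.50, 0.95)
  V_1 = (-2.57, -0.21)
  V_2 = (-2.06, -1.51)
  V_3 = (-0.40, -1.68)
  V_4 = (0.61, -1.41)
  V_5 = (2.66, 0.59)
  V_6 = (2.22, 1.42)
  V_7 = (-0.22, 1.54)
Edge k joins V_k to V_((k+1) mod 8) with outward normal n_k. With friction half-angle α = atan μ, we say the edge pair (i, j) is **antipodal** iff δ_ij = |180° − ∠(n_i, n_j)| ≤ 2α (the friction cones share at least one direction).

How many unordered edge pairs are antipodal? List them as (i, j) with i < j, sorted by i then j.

count = 6; pairs: (0,4), (1,5), (2,6), (3,6), (3,7), (4,7)

α = atan 0.25 = 14.04°;  2α = 28.07°
n_0 = (-0.7350, +0.6780)
n_1 = (-0.9309, -0.3652)
n_2 = (-0.1019, -0.9948)
n_3 = (+0.2583, -0.9661)
n_4 = (+0.6983, -0.7158)
n_5 = (+0.8835, +0.4684)
n_6 = (+0.0491, +0.9988)
n_7 = (-0.4186, +0.9082)
  (0,1): δ = 115.89°  ·
  (0,2): δ = 53.16°  ·
  (0,3): δ = 32.34°  ·
  (0,4): δ = 3.02°  ✓
  (0,5): δ = 70.62°  ·
  (0,6): δ = 129.87°  ·
  (0,7): δ = 157.44°  ·
  (1,2): δ = 117.27°  ·
  (1,3): δ = 96.45°  ·
  (1,4): δ = 67.13°  ·
  (1,5): δ = 6.51°  ✓
  (1,6): δ = 65.76°  ·
  (1,7): δ = 93.33°  ·
  (2,3): δ = 159.19°  ·
  (2,4): δ = 129.86°  ·
  (2,5): δ = 56.22°  ·
  (2,6): δ = 3.03°  ✓
  (2,7): δ = 30.59°  ·
  (3,4): δ = 150.67°  ·
  (3,5): δ = 77.04°  ·
  (3,6): δ = 17.78°  ✓
  (3,7): δ = 9.78°  ✓
  (4,5): δ = 106.36°  ·
  (4,6): δ = 47.11°  ·
  (4,7): δ = 19.55°  ✓
  (5,6): δ = 120.74°  ·
  (5,7): δ = 93.18°  ·
  (6,7): δ = 152.44°  ·
antipodal pairs: 6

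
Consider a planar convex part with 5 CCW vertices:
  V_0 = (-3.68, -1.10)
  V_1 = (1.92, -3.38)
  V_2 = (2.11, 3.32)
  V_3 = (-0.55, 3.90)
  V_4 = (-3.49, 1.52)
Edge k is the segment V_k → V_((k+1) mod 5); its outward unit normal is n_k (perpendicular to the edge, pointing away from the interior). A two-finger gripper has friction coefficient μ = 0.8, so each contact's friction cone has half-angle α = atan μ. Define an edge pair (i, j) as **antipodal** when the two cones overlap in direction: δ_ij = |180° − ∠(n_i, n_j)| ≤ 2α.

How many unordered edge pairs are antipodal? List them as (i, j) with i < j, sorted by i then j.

α = atan 0.8 = 38.66°;  2α = 77.32°
n_0 = (-0.3771, -0.9262)
n_1 = (+0.9996, -0.0283)
n_2 = (+0.2130, +0.9770)
n_3 = (-0.6292, +0.7772)
n_4 = (-0.9974, +0.0723)
  (0,1): δ = 69.47°  ✓
  (0,2): δ = 9.85°  ✓
  (0,3): δ = 61.14°  ✓
  (0,4): δ = 108.01°  ·
  (1,2): δ = 100.68°  ·
  (1,3): δ = 49.38°  ✓
  (1,4): δ = 2.52°  ✓
  (2,3): δ = 128.71°  ·
  (2,4): δ = 81.85°  ·
  (3,4): δ = 133.14°  ·
antipodal pairs: 5

count = 5; pairs: (0,1), (0,2), (0,3), (1,3), (1,4)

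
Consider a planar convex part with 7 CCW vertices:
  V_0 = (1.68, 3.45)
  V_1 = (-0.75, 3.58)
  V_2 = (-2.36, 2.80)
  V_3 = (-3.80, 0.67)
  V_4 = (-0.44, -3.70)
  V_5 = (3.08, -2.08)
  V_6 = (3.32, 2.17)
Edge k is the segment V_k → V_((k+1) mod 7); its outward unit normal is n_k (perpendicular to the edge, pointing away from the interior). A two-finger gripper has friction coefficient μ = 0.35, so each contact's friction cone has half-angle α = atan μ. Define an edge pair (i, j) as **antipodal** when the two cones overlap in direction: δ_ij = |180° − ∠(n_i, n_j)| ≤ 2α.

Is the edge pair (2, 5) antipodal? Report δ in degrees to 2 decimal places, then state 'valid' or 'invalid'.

α = atan 0.35 = 19.29°;  2α = 38.58°
edge 2: e_2 = (-1.44, -2.13);  n_2 = (-0.8284, +0.5601)
edge 5: e_5 = (+0.24, +4.25);  n_5 = (+0.9984, -0.0564)
∠(n_2, n_5) = 149.17°
δ = |180° − 149.17°| = 30.83°
30.83° ≤ 2α = 38.58°  →  valid

δ = 30.83°, valid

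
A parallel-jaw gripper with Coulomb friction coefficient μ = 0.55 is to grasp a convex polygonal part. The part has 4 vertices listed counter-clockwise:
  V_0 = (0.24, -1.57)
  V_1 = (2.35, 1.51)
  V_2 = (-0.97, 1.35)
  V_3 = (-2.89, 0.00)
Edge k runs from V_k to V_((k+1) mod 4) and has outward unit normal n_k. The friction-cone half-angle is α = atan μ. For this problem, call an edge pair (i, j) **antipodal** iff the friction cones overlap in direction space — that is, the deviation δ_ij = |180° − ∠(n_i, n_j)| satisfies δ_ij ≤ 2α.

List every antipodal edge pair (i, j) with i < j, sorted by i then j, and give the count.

count = 3; pairs: (0,1), (0,2), (1,3)

α = atan 0.55 = 28.81°;  2α = 57.62°
n_0 = (+0.8250, -0.5652)
n_1 = (-0.0481, +0.9988)
n_2 = (-0.5752, +0.8180)
n_3 = (-0.4484, -0.8939)
  (0,1): δ = 52.83°  ✓
  (0,2): δ = 20.47°  ✓
  (0,3): δ = 97.78°  ·
  (1,2): δ = 147.65°  ·
  (1,3): δ = 29.40°  ✓
  (2,3): δ = 61.75°  ·
antipodal pairs: 3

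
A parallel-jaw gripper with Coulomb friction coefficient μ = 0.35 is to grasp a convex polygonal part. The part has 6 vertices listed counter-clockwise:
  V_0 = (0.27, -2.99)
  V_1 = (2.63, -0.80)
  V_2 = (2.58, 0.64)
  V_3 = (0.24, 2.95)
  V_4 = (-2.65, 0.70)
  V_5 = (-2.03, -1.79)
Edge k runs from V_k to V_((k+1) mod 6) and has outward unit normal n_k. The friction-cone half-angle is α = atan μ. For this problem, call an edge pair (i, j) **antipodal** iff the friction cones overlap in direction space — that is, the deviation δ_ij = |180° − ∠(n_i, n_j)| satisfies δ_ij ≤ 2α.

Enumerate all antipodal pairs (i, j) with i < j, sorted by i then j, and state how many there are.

α = atan 0.35 = 19.29°;  2α = 38.58°
n_0 = (+0.6802, -0.7330)
n_1 = (+0.9994, +0.0347)
n_2 = (+0.7025, +0.7117)
n_3 = (-0.6143, +0.7891)
n_4 = (-0.9704, -0.2416)
n_5 = (-0.4626, -0.8866)
  (0,1): δ = 130.87°  ·
  (0,2): δ = 87.49°  ·
  (0,3): δ = 4.96°  ✓
  (0,4): δ = 61.12°  ·
  (0,5): δ = 109.59°  ·
  (1,2): δ = 136.62°  ·
  (1,3): δ = 54.09°  ·
  (1,4): δ = 11.99°  ✓
  (1,5): δ = 60.46°  ·
  (2,3): δ = 97.47°  ·
  (2,4): δ = 31.39°  ✓
  (2,5): δ = 17.08°  ✓
  (3,4): δ = 113.92°  ·
  (3,5): δ = 65.46°  ·
  (4,5): δ = 131.53°  ·
antipodal pairs: 4

count = 4; pairs: (0,3), (1,4), (2,4), (2,5)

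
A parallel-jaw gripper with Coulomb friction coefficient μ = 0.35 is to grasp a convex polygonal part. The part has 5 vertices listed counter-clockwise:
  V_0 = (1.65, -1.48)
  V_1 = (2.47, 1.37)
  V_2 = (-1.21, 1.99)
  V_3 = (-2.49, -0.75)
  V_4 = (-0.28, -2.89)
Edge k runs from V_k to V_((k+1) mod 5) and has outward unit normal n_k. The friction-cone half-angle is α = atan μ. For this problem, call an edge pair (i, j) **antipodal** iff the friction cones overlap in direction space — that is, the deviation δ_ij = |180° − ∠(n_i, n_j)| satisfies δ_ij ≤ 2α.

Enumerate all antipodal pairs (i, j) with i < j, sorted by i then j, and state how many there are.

count = 3; pairs: (0,2), (1,3), (2,4)

α = atan 0.35 = 19.29°;  2α = 38.58°
n_0 = (+0.9610, -0.2765)
n_1 = (+0.1661, +0.9861)
n_2 = (-0.9060, +0.4232)
n_3 = (-0.6956, -0.7184)
n_4 = (+0.5899, -0.8075)
  (0,1): δ = 83.51°  ·
  (0,2): δ = 8.99°  ✓
  (0,3): δ = 61.97°  ·
  (0,4): δ = 142.20°  ·
  (1,2): δ = 105.48°  ·
  (1,3): δ = 34.51°  ✓
  (1,4): δ = 45.71°  ·
  (2,3): δ = 109.04°  ·
  (2,4): δ = 28.81°  ✓
  (3,4): δ = 99.77°  ·
antipodal pairs: 3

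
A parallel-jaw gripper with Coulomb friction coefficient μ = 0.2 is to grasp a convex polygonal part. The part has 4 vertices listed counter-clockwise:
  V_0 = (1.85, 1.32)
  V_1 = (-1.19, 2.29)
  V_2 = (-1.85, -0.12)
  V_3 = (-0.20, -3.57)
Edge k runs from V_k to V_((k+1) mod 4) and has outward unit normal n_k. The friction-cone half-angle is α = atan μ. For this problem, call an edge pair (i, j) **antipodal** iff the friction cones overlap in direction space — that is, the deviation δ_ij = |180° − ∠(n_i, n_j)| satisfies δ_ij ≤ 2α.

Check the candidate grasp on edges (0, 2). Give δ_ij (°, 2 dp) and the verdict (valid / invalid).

δ = 46.74°, invalid

α = atan 0.2 = 11.31°;  2α = 22.62°
edge 0: e_0 = (-3.04, +0.97);  n_0 = (+0.3040, +0.9527)
edge 2: e_2 = (+1.65, -3.45);  n_2 = (-0.9021, -0.4315)
∠(n_0, n_2) = 133.26°
δ = |180° − 133.26°| = 46.74°
46.74° > 2α = 22.62°  →  invalid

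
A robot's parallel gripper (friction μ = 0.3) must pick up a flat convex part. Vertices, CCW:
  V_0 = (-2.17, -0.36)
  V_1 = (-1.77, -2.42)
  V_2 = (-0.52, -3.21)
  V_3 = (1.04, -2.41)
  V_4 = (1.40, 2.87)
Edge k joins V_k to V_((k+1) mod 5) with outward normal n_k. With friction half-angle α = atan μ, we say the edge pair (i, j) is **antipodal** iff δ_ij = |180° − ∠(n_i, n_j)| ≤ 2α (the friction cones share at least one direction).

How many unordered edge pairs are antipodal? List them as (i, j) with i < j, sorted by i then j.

count = 2; pairs: (0,3), (2,4)

α = atan 0.3 = 16.70°;  2α = 33.40°
n_0 = (-0.9817, -0.1906)
n_1 = (-0.5342, -0.8453)
n_2 = (+0.4563, -0.8898)
n_3 = (+0.9977, -0.0680)
n_4 = (-0.6709, +0.7415)
  (0,1): δ = 133.28°  ·
  (0,2): δ = 73.84°  ·
  (0,3): δ = 14.89°  ✓
  (0,4): δ = 121.15°  ·
  (1,2): δ = 120.56°  ·
  (1,3): δ = 61.61°  ·
  (1,4): δ = 74.43°  ·
  (2,3): δ = 121.05°  ·
  (2,4): δ = 14.99°  ✓
  (3,4): δ = 43.96°  ·
antipodal pairs: 2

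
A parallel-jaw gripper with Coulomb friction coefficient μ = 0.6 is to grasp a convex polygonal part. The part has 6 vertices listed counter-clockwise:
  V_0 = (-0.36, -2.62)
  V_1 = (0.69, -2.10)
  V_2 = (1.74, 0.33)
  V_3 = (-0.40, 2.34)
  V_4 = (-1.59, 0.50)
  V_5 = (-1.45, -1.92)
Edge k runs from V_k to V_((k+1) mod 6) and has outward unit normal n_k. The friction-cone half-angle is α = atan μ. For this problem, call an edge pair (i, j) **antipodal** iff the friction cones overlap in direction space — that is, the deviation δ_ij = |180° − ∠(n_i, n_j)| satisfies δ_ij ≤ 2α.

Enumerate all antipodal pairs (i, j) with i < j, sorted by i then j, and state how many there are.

count = 5; pairs: (0,3), (1,3), (1,4), (2,4), (2,5)

α = atan 0.6 = 30.96°;  2α = 61.93°
n_0 = (+0.4438, -0.8961)
n_1 = (+0.9180, -0.3967)
n_2 = (+0.6846, +0.7289)
n_3 = (-0.8397, +0.5431)
n_4 = (-0.9983, -0.0578)
n_5 = (-0.5404, -0.8414)
  (0,1): δ = 139.72°  ·
  (0,2): δ = 69.55°  ·
  (0,3): δ = 30.76°  ✓
  (0,4): δ = 66.96°  ·
  (0,5): δ = 120.94°  ·
  (1,2): δ = 109.84°  ·
  (1,3): δ = 9.52°  ✓
  (1,4): δ = 26.68°  ✓
  (1,5): δ = 80.66°  ·
  (2,3): δ = 79.69°  ·
  (2,4): δ = 43.48°  ✓
  (2,5): δ = 10.50°  ✓
  (3,4): δ = 143.80°  ·
  (3,5): δ = 89.82°  ·
  (4,5): δ = 126.02°  ·
antipodal pairs: 5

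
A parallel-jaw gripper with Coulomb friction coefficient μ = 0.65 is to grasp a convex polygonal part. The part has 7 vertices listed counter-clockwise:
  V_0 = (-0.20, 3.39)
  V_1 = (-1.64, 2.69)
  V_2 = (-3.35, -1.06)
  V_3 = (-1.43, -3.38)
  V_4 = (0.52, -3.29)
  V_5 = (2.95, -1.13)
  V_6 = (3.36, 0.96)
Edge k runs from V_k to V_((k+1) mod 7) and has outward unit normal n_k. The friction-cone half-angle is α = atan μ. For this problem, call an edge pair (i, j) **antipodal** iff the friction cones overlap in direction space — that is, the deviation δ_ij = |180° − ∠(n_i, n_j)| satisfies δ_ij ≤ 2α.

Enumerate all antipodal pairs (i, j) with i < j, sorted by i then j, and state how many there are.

α = atan 0.65 = 33.02°;  2α = 66.05°
n_0 = (-0.4372, +0.8994)
n_1 = (-0.9099, +0.4149)
n_2 = (-0.7704, -0.6376)
n_3 = (+0.0461, -0.9989)
n_4 = (+0.6644, -0.7474)
n_5 = (+0.9813, -0.1925)
n_6 = (+0.5638, +0.8259)
  (0,1): δ = 140.44°  ·
  (0,2): δ = 76.31°  ·
  (0,3): δ = 23.28°  ✓
  (0,4): δ = 15.71°  ✓
  (0,5): δ = 52.98°  ✓
  (0,6): δ = 119.76°  ·
  (1,2): δ = 115.88°  ·
  (1,3): δ = 62.84°  ✓
  (1,4): δ = 23.85°  ✓
  (1,5): δ = 13.41°  ✓
  (1,6): δ = 80.20°  ·
  (2,3): δ = 126.97°  ·
  (2,4): δ = 87.98°  ·
  (2,5): δ = 50.71°  ✓
  (2,6): δ = 16.07°  ✓
  (3,4): δ = 141.01°  ·
  (3,5): δ = 103.74°  ·
  (3,6): δ = 36.96°  ✓
  (4,5): δ = 142.73°  ·
  (4,6): δ = 75.95°  ·
  (5,6): δ = 113.22°  ·
antipodal pairs: 9

count = 9; pairs: (0,3), (0,4), (0,5), (1,3), (1,4), (1,5), (2,5), (2,6), (3,6)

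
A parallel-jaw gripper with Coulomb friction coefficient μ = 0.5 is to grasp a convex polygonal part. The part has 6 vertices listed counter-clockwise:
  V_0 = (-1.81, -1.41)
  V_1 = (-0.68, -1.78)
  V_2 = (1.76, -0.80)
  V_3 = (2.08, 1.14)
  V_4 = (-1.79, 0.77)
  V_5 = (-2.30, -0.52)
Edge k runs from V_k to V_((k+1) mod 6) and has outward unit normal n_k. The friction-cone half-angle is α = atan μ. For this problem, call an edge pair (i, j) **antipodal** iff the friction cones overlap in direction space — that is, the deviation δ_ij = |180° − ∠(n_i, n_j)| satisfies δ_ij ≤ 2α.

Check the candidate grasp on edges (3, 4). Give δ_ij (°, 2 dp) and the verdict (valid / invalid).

α = atan 0.5 = 26.57°;  2α = 53.13°
edge 3: e_3 = (-3.87, -0.37);  n_3 = (-0.0952, +0.9955)
edge 4: e_4 = (-0.51, -1.29);  n_4 = (-0.9300, +0.3677)
∠(n_3, n_4) = 62.97°
δ = |180° − 62.97°| = 117.03°
117.03° > 2α = 53.13°  →  invalid

δ = 117.03°, invalid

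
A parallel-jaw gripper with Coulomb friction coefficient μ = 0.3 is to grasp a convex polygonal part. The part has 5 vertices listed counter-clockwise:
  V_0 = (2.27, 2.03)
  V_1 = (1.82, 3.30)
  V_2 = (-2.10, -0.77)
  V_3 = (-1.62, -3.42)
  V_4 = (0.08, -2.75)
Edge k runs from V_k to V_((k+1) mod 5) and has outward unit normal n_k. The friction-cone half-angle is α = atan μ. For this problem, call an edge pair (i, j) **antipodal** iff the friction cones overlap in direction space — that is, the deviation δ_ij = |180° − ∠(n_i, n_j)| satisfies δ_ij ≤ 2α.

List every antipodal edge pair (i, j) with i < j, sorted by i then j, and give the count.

α = atan 0.3 = 16.70°;  2α = 33.40°
n_0 = (+0.9426, +0.3340)
n_1 = (-0.7203, +0.6937)
n_2 = (-0.9840, -0.1782)
n_3 = (+0.3667, -0.9304)
n_4 = (+0.9091, -0.4165)
  (0,1): δ = 63.44°  ·
  (0,2): δ = 9.24°  ✓
  (0,3): δ = 92.00°  ·
  (0,4): δ = 135.87°  ·
  (1,2): δ = 125.81°  ·
  (1,3): δ = 24.57°  ✓
  (1,4): δ = 19.31°  ✓
  (2,3): δ = 78.76°  ·
  (2,4): δ = 34.88°  ·
  (3,4): δ = 136.13°  ·
antipodal pairs: 3

count = 3; pairs: (0,2), (1,3), (1,4)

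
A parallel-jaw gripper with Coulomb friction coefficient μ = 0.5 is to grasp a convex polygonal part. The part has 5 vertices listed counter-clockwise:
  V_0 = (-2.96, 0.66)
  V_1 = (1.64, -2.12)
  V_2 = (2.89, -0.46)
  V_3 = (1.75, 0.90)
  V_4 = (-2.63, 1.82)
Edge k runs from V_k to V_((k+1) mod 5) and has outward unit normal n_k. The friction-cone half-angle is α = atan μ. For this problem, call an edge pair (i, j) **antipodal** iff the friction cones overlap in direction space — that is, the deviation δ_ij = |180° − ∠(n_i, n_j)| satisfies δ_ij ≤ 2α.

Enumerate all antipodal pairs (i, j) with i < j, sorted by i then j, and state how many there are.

count = 3; pairs: (0,2), (0,3), (1,4)

α = atan 0.5 = 26.57°;  2α = 53.13°
n_0 = (-0.5172, -0.8558)
n_1 = (+0.7988, -0.6015)
n_2 = (+0.7664, +0.6424)
n_3 = (+0.2056, +0.9786)
n_4 = (-0.9618, +0.2736)
  (0,1): δ = 95.83°  ·
  (0,2): δ = 18.88°  ✓
  (0,3): δ = 19.28°  ✓
  (0,4): δ = 105.27°  ·
  (1,2): δ = 103.05°  ·
  (1,3): δ = 64.88°  ·
  (1,4): δ = 21.10°  ✓
  (2,3): δ = 141.83°  ·
  (2,4): δ = 55.85°  ·
  (3,4): δ = 94.02°  ·
antipodal pairs: 3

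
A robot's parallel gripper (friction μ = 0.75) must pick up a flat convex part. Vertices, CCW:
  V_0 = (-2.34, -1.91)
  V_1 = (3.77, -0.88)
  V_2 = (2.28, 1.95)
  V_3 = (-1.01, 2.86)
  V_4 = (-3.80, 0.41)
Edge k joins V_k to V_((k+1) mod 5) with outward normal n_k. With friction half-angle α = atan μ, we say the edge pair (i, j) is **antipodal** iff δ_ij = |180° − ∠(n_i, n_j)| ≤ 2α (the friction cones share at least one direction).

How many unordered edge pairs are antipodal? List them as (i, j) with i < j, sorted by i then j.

count = 5; pairs: (0,1), (0,2), (0,3), (1,4), (2,4)

α = atan 0.75 = 36.87°;  2α = 73.74°
n_0 = (+0.1662, -0.9861)
n_1 = (+0.8849, +0.4659)
n_2 = (+0.2666, +0.9638)
n_3 = (-0.6598, +0.7514)
n_4 = (-0.8464, -0.5326)
  (0,1): δ = 71.80°  ✓
  (0,2): δ = 25.03°  ✓
  (0,3): δ = 31.72°  ✓
  (0,4): δ = 112.61°  ·
  (1,2): δ = 133.23°  ·
  (1,3): δ = 76.48°  ·
  (1,4): δ = 4.42°  ✓
  (2,3): δ = 123.25°  ·
  (2,4): δ = 42.36°  ✓
  (3,4): δ = 99.10°  ·
antipodal pairs: 5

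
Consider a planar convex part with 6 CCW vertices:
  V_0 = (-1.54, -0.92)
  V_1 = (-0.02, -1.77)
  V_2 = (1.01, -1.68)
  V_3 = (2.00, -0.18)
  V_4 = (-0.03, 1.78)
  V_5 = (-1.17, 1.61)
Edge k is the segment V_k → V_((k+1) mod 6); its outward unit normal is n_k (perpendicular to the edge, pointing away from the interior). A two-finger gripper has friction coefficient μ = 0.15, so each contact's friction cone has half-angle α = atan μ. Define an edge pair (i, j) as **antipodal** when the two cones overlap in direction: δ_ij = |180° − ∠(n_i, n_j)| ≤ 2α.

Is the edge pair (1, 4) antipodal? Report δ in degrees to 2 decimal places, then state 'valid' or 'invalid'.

α = atan 0.15 = 8.53°;  2α = 17.06°
edge 1: e_1 = (+1.03, +0.09);  n_1 = (+0.0870, -0.9962)
edge 4: e_4 = (-1.14, -0.17);  n_4 = (-0.1475, +0.9891)
∠(n_1, n_4) = 176.51°
δ = |180° − 176.51°| = 3.49°
3.49° ≤ 2α = 17.06°  →  valid

δ = 3.49°, valid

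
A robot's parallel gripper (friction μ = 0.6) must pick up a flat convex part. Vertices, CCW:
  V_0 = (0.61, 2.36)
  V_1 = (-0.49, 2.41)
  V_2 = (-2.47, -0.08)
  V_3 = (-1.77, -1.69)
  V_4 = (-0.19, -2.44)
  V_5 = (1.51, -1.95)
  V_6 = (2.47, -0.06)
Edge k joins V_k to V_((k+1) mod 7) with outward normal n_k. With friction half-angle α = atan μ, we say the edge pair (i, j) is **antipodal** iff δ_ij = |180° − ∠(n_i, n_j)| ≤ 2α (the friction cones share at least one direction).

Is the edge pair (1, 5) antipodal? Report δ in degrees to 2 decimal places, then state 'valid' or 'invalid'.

δ = 11.56°, valid

α = atan 0.6 = 30.96°;  2α = 61.93°
edge 1: e_1 = (-1.98, -2.49);  n_1 = (-0.7827, +0.6224)
edge 5: e_5 = (+0.96, +1.89);  n_5 = (+0.8916, -0.4529)
∠(n_1, n_5) = 168.44°
δ = |180° − 168.44°| = 11.56°
11.56° ≤ 2α = 61.93°  →  valid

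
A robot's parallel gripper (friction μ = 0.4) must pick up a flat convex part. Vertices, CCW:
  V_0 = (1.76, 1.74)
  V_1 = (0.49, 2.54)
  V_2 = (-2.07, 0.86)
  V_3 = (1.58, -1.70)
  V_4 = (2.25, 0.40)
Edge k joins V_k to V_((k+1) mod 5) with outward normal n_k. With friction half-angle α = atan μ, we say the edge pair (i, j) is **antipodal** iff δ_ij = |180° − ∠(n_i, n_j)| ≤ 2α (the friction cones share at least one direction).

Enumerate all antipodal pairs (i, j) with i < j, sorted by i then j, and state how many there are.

count = 3; pairs: (0,2), (1,3), (2,4)

α = atan 0.4 = 21.80°;  2α = 43.60°
n_0 = (+0.5330, +0.8461)
n_1 = (-0.5487, +0.8360)
n_2 = (-0.5742, -0.8187)
n_3 = (+0.9527, -0.3040)
n_4 = (+0.9392, +0.3434)
  (0,1): δ = 114.52°  ·
  (0,2): δ = 2.84°  ✓
  (0,3): δ = 104.51°  ·
  (0,4): δ = 142.29°  ·
  (1,2): δ = 68.32°  ·
  (1,3): δ = 39.03°  ✓
  (1,4): δ = 76.81°  ·
  (2,3): δ = 72.65°  ·
  (2,4): δ = 34.87°  ✓
  (3,4): δ = 142.22°  ·
antipodal pairs: 3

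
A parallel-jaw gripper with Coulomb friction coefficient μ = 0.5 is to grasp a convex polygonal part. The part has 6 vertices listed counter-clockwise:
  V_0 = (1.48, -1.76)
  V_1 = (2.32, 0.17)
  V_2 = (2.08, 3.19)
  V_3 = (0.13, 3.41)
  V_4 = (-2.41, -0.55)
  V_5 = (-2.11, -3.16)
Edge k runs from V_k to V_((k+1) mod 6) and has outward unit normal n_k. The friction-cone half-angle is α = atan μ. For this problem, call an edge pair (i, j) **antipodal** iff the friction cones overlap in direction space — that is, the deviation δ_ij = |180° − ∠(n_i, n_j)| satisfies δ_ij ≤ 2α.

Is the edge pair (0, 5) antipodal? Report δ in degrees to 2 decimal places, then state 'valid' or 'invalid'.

δ = 134.82°, invalid

α = atan 0.5 = 26.57°;  2α = 53.13°
edge 0: e_0 = (+0.84, +1.93);  n_0 = (+0.9169, -0.3991)
edge 5: e_5 = (+3.59, +1.40);  n_5 = (+0.3633, -0.9317)
∠(n_0, n_5) = 45.18°
δ = |180° − 45.18°| = 134.82°
134.82° > 2α = 53.13°  →  invalid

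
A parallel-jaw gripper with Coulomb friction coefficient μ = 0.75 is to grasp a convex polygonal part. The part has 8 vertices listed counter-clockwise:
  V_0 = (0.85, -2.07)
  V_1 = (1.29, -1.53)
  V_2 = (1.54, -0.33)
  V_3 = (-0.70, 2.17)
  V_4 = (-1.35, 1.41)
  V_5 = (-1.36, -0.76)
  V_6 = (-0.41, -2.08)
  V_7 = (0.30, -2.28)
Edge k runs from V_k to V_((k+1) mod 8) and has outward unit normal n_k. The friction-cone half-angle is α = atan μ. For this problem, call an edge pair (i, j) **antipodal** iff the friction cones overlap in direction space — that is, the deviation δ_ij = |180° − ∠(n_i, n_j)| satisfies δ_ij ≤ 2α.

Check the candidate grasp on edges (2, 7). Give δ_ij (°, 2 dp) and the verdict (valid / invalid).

δ = 69.04°, valid

α = atan 0.75 = 36.87°;  2α = 73.74°
edge 2: e_2 = (-2.24, +2.50);  n_2 = (+0.7448, +0.6673)
edge 7: e_7 = (+0.55, +0.21);  n_7 = (+0.3567, -0.9342)
∠(n_2, n_7) = 110.96°
δ = |180° − 110.96°| = 69.04°
69.04° ≤ 2α = 73.74°  →  valid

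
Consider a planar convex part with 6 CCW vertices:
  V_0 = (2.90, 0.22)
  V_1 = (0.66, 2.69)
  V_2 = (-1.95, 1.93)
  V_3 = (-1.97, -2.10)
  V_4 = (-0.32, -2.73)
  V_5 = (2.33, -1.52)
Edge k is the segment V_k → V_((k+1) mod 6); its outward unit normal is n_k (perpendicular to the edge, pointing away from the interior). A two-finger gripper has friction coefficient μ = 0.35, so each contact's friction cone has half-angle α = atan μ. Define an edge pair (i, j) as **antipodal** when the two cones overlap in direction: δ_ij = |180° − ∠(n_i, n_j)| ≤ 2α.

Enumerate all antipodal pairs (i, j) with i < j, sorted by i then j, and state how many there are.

α = atan 0.35 = 19.29°;  2α = 38.58°
n_0 = (+0.7408, +0.6718)
n_1 = (-0.2796, +0.9601)
n_2 = (-1.0000, +0.0050)
n_3 = (-0.3567, -0.9342)
n_4 = (+0.4154, -0.9097)
n_5 = (+0.9503, -0.3113)
  (0,1): δ = 115.97°  ·
  (0,2): δ = 42.49°  ·
  (0,3): δ = 26.90°  ✓
  (0,4): δ = 72.34°  ·
  (0,5): δ = 119.66°  ·
  (1,2): δ = 106.52°  ·
  (1,3): δ = 37.13°  ✓
  (1,4): δ = 8.31°  ✓
  (1,5): δ = 55.63°  ·
  (2,3): δ = 110.61°  ·
  (2,4): δ = 65.17°  ·
  (2,5): δ = 17.85°  ✓
  (3,4): δ = 134.56°  ·
  (3,5): δ = 87.24°  ·
  (4,5): δ = 132.68°  ·
antipodal pairs: 4

count = 4; pairs: (0,3), (1,3), (1,4), (2,5)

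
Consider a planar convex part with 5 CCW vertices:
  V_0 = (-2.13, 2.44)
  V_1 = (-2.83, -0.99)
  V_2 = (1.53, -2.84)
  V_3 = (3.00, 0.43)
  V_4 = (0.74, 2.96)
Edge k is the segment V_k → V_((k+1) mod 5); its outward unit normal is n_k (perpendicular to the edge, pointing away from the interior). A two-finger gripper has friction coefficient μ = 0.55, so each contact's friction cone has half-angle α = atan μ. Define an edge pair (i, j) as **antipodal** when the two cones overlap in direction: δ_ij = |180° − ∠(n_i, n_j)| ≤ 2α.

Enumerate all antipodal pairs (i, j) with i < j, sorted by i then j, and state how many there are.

count = 5; pairs: (0,2), (0,3), (1,3), (1,4), (2,4)

α = atan 0.55 = 28.81°;  2α = 57.62°
n_0 = (-0.9798, +0.2000)
n_1 = (-0.3906, -0.9206)
n_2 = (+0.9121, -0.4100)
n_3 = (+0.7458, +0.6662)
n_4 = (-0.1783, +0.9840)
  (0,1): δ = 101.46°  ·
  (0,2): δ = 12.67°  ✓
  (0,3): δ = 53.31°  ✓
  (0,4): δ = 111.80°  ·
  (1,2): δ = 91.21°  ·
  (1,3): δ = 25.23°  ✓
  (1,4): δ = 33.26°  ✓
  (2,3): δ = 114.02°  ·
  (2,4): δ = 55.52°  ✓
  (3,4): δ = 121.50°  ·
antipodal pairs: 5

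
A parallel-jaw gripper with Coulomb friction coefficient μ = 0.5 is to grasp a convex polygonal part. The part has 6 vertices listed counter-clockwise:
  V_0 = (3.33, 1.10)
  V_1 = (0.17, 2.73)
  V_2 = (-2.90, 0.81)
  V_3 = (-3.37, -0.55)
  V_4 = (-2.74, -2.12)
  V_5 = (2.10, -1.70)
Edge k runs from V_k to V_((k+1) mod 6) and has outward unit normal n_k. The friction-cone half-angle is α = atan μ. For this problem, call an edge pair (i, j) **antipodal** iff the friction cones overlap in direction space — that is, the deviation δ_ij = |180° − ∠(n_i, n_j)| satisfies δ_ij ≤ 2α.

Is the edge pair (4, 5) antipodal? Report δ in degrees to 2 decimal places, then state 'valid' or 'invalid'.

α = atan 0.5 = 26.57°;  2α = 53.13°
edge 4: e_4 = (+4.84, +0.42);  n_4 = (+0.0865, -0.9963)
edge 5: e_5 = (+1.23, +2.80);  n_5 = (+0.9156, -0.4022)
∠(n_4, n_5) = 61.33°
δ = |180° − 61.33°| = 118.67°
118.67° > 2α = 53.13°  →  invalid

δ = 118.67°, invalid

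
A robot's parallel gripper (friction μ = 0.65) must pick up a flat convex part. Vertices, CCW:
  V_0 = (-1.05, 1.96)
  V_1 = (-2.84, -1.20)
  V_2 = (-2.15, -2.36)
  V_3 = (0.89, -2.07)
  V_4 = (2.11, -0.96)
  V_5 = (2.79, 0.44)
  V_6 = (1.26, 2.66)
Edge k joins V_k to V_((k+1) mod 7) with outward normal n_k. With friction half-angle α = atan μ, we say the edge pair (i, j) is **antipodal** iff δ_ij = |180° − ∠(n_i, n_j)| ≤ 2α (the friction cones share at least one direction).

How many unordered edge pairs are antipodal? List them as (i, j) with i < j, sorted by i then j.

α = atan 0.65 = 33.02°;  2α = 66.05°
n_0 = (-0.8701, +0.4929)
n_1 = (-0.8594, -0.5112)
n_2 = (+0.0950, -0.9955)
n_3 = (+0.6730, -0.7397)
n_4 = (+0.8995, -0.4369)
n_5 = (+0.8234, +0.5675)
n_6 = (-0.2900, +0.9570)
  (0,1): δ = 119.73°  ·
  (0,2): δ = 55.02°  ✓
  (0,3): δ = 18.17°  ✓
  (0,4): δ = 3.62°  ✓
  (0,5): δ = 64.10°  ✓
  (0,6): δ = 136.39°  ·
  (1,2): δ = 115.30°  ·
  (1,3): δ = 78.45°  ·
  (1,4): δ = 56.65°  ✓
  (1,5): δ = 3.83°  ✓
  (1,6): δ = 76.11°  ·
  (2,3): δ = 143.15°  ·
  (2,4): δ = 121.36°  ·
  (2,5): δ = 60.88°  ✓
  (2,6): δ = 11.41°  ✓
  (3,4): δ = 158.20°  ·
  (3,5): δ = 97.72°  ·
  (3,6): δ = 25.44°  ✓
  (4,5): δ = 119.52°  ·
  (4,6): δ = 47.24°  ✓
  (5,6): δ = 107.72°  ·
antipodal pairs: 10

count = 10; pairs: (0,2), (0,3), (0,4), (0,5), (1,4), (1,5), (2,5), (2,6), (3,6), (4,6)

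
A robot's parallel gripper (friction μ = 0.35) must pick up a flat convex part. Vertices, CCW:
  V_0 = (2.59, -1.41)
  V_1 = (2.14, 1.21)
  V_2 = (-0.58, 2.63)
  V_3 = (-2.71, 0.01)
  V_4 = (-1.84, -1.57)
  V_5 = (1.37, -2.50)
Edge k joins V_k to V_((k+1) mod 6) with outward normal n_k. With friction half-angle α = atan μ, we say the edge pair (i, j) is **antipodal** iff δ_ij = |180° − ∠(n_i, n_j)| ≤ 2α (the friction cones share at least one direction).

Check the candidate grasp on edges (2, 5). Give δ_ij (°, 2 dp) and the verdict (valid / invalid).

δ = 9.11°, valid

α = atan 0.35 = 19.29°;  2α = 38.58°
edge 2: e_2 = (-2.13, -2.62);  n_2 = (-0.7759, +0.6308)
edge 5: e_5 = (+1.22, +1.09);  n_5 = (+0.6663, -0.7457)
∠(n_2, n_5) = 170.89°
δ = |180° − 170.89°| = 9.11°
9.11° ≤ 2α = 38.58°  →  valid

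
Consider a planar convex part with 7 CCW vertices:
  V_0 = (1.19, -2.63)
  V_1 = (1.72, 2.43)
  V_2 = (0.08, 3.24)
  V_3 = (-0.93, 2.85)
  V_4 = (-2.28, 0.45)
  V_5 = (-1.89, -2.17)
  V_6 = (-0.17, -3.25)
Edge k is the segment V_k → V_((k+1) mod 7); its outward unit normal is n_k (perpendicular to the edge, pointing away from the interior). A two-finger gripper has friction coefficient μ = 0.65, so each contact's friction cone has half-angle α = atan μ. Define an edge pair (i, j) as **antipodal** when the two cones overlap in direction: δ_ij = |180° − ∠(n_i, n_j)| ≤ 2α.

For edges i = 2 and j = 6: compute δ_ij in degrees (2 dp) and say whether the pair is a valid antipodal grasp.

α = atan 0.65 = 33.02°;  2α = 66.05°
edge 2: e_2 = (-1.01, -0.39);  n_2 = (-0.3602, +0.9329)
edge 6: e_6 = (+1.36, +0.62);  n_6 = (+0.4148, -0.9099)
∠(n_2, n_6) = 176.61°
δ = |180° − 176.61°| = 3.39°
3.39° ≤ 2α = 66.05°  →  valid

δ = 3.39°, valid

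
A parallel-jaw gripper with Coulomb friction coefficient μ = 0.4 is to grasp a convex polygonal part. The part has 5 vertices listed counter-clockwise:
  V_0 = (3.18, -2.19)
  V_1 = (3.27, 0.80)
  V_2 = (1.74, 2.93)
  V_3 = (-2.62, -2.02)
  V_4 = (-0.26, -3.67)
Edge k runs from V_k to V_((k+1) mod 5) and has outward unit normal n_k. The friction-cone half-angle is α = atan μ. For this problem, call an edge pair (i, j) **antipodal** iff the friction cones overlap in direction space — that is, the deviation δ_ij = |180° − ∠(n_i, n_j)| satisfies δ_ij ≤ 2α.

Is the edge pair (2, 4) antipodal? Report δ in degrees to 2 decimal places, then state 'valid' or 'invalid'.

δ = 25.35°, valid

α = atan 0.4 = 21.80°;  2α = 43.60°
edge 2: e_2 = (-4.36, -4.95);  n_2 = (-0.7504, +0.6610)
edge 4: e_4 = (+3.44, +1.48);  n_4 = (+0.3952, -0.9186)
∠(n_2, n_4) = 154.65°
δ = |180° − 154.65°| = 25.35°
25.35° ≤ 2α = 43.60°  →  valid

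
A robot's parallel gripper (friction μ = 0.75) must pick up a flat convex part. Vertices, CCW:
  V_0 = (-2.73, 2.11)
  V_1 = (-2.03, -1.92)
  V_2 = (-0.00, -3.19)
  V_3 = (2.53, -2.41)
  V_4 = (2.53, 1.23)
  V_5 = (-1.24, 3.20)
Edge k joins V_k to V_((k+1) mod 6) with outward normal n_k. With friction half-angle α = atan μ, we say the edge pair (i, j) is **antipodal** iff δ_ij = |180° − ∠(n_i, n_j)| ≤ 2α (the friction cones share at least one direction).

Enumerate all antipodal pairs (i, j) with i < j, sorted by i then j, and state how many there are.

count = 8; pairs: (0,3), (0,4), (1,3), (1,4), (1,5), (2,4), (2,5), (3,5)

α = atan 0.75 = 36.87°;  2α = 73.74°
n_0 = (-0.9852, -0.1711)
n_1 = (-0.5304, -0.8478)
n_2 = (+0.2946, -0.9556)
n_3 = (+1.0000, -0.0000)
n_4 = (+0.4631, +0.8863)
n_5 = (-0.5904, +0.8071)
  (0,1): δ = 131.88°  ·
  (0,2): δ = 82.72°  ·
  (0,3): δ = 9.85°  ✓
  (0,4): δ = 52.56°  ✓
  (0,5): δ = 116.33°  ·
  (1,2): δ = 130.83°  ·
  (1,3): δ = 57.97°  ✓
  (1,4): δ = 4.44°  ✓
  (1,5): δ = 68.22°  ✓
  (2,3): δ = 107.13°  ·
  (2,4): δ = 44.72°  ✓
  (2,5): δ = 19.05°  ✓
  (3,4): δ = 117.59°  ·
  (3,5): δ = 53.81°  ✓
  (4,5): δ = 116.22°  ·
antipodal pairs: 8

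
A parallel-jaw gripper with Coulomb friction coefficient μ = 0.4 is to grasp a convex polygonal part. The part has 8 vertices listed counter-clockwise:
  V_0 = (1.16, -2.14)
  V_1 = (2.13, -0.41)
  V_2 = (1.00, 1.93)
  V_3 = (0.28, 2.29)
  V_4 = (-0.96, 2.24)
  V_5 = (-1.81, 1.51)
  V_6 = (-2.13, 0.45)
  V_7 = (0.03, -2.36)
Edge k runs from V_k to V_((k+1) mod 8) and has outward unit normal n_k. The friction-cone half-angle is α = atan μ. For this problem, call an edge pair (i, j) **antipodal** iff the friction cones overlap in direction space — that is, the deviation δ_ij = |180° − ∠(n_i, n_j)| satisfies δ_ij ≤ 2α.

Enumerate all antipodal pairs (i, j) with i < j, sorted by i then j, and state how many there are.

α = atan 0.4 = 21.80°;  2α = 43.60°
n_0 = (+0.8722, -0.4891)
n_1 = (+0.9005, +0.4349)
n_2 = (+0.4472, +0.8944)
n_3 = (-0.0403, +0.9992)
n_4 = (-0.6515, +0.7586)
n_5 = (-0.9573, +0.2890)
n_6 = (-0.7928, -0.6094)
n_7 = (+0.1911, -0.9816)
  (0,1): δ = 124.94°  ·
  (0,2): δ = 87.29°  ·
  (0,3): δ = 58.41°  ·
  (0,4): δ = 20.06°  ✓
  (0,5): δ = 12.48°  ✓
  (0,6): δ = 66.83°  ·
  (0,7): δ = 130.30°  ·
  (1,2): δ = 142.34°  ·
  (1,3): δ = 113.47°  ·
  (1,4): δ = 75.12°  ·
  (1,5): δ = 42.57°  ✓
  (1,6): δ = 11.77°  ✓
  (1,7): δ = 75.24°  ·
  (2,3): δ = 151.13°  ·
  (2,4): δ = 112.78°  ·
  (2,5): δ = 80.23°  ·
  (2,6): δ = 25.89°  ✓
  (2,7): δ = 37.58°  ✓
  (3,4): δ = 141.65°  ·
  (3,5): δ = 109.11°  ·
  (3,6): δ = 54.76°  ·
  (3,7): δ = 8.71°  ✓
  (4,5): δ = 147.46°  ·
  (4,6): δ = 93.11°  ·
  (4,7): δ = 29.64°  ✓
  (5,6): δ = 125.65°  ·
  (5,7): δ = 62.18°  ·
  (6,7): δ = 116.53°  ·
antipodal pairs: 8

count = 8; pairs: (0,4), (0,5), (1,5), (1,6), (2,6), (2,7), (3,7), (4,7)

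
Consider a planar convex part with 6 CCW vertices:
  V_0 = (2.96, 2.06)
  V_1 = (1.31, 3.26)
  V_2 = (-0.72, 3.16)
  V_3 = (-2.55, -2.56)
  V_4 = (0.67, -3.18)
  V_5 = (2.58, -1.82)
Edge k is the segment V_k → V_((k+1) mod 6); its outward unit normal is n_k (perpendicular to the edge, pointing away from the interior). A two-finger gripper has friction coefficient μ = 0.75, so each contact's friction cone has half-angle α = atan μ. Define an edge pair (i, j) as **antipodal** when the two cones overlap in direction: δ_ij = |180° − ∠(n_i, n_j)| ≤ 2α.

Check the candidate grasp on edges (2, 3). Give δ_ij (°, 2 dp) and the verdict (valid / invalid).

δ = 83.16°, invalid

α = atan 0.75 = 36.87°;  2α = 73.74°
edge 2: e_2 = (-1.83, -5.72);  n_2 = (-0.9524, +0.3047)
edge 3: e_3 = (+3.22, -0.62);  n_3 = (-0.1891, -0.9820)
∠(n_2, n_3) = 96.84°
δ = |180° − 96.84°| = 83.16°
83.16° > 2α = 73.74°  →  invalid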